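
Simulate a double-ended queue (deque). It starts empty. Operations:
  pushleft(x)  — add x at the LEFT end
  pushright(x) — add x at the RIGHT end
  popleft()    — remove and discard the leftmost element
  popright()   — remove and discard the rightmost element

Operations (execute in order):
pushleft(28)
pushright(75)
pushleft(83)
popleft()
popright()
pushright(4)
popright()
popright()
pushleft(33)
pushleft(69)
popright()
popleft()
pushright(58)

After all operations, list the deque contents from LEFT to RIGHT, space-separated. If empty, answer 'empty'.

Answer: 58

Derivation:
pushleft(28): [28]
pushright(75): [28, 75]
pushleft(83): [83, 28, 75]
popleft(): [28, 75]
popright(): [28]
pushright(4): [28, 4]
popright(): [28]
popright(): []
pushleft(33): [33]
pushleft(69): [69, 33]
popright(): [69]
popleft(): []
pushright(58): [58]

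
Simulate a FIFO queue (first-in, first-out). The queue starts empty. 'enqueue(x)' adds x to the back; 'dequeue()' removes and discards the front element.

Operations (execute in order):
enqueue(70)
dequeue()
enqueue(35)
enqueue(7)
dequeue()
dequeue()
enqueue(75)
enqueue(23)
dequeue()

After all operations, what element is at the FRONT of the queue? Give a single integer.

enqueue(70): queue = [70]
dequeue(): queue = []
enqueue(35): queue = [35]
enqueue(7): queue = [35, 7]
dequeue(): queue = [7]
dequeue(): queue = []
enqueue(75): queue = [75]
enqueue(23): queue = [75, 23]
dequeue(): queue = [23]

Answer: 23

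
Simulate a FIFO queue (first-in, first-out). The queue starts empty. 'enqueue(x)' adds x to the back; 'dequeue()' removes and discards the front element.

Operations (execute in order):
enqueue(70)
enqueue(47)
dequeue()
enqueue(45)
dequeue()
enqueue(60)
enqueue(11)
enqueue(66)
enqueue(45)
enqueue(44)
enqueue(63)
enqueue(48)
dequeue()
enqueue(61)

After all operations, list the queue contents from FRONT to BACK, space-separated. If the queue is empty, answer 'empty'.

Answer: 60 11 66 45 44 63 48 61

Derivation:
enqueue(70): [70]
enqueue(47): [70, 47]
dequeue(): [47]
enqueue(45): [47, 45]
dequeue(): [45]
enqueue(60): [45, 60]
enqueue(11): [45, 60, 11]
enqueue(66): [45, 60, 11, 66]
enqueue(45): [45, 60, 11, 66, 45]
enqueue(44): [45, 60, 11, 66, 45, 44]
enqueue(63): [45, 60, 11, 66, 45, 44, 63]
enqueue(48): [45, 60, 11, 66, 45, 44, 63, 48]
dequeue(): [60, 11, 66, 45, 44, 63, 48]
enqueue(61): [60, 11, 66, 45, 44, 63, 48, 61]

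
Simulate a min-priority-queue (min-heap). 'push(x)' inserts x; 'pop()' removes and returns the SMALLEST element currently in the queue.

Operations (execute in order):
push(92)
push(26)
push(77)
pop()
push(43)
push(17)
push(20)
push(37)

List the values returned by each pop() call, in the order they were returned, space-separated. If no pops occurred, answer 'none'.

Answer: 26

Derivation:
push(92): heap contents = [92]
push(26): heap contents = [26, 92]
push(77): heap contents = [26, 77, 92]
pop() → 26: heap contents = [77, 92]
push(43): heap contents = [43, 77, 92]
push(17): heap contents = [17, 43, 77, 92]
push(20): heap contents = [17, 20, 43, 77, 92]
push(37): heap contents = [17, 20, 37, 43, 77, 92]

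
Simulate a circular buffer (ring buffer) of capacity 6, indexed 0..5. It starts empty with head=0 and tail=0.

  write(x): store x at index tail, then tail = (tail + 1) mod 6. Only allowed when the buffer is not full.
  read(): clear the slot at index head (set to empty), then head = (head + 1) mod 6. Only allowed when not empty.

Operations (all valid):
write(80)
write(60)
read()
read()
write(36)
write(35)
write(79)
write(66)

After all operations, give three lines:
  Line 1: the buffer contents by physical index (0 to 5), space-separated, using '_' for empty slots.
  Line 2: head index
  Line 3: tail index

write(80): buf=[80 _ _ _ _ _], head=0, tail=1, size=1
write(60): buf=[80 60 _ _ _ _], head=0, tail=2, size=2
read(): buf=[_ 60 _ _ _ _], head=1, tail=2, size=1
read(): buf=[_ _ _ _ _ _], head=2, tail=2, size=0
write(36): buf=[_ _ 36 _ _ _], head=2, tail=3, size=1
write(35): buf=[_ _ 36 35 _ _], head=2, tail=4, size=2
write(79): buf=[_ _ 36 35 79 _], head=2, tail=5, size=3
write(66): buf=[_ _ 36 35 79 66], head=2, tail=0, size=4

Answer: _ _ 36 35 79 66
2
0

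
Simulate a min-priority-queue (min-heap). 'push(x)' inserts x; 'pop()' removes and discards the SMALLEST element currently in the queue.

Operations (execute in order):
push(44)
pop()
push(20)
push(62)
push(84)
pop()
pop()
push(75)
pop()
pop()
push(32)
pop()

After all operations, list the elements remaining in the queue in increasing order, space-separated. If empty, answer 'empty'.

push(44): heap contents = [44]
pop() → 44: heap contents = []
push(20): heap contents = [20]
push(62): heap contents = [20, 62]
push(84): heap contents = [20, 62, 84]
pop() → 20: heap contents = [62, 84]
pop() → 62: heap contents = [84]
push(75): heap contents = [75, 84]
pop() → 75: heap contents = [84]
pop() → 84: heap contents = []
push(32): heap contents = [32]
pop() → 32: heap contents = []

Answer: empty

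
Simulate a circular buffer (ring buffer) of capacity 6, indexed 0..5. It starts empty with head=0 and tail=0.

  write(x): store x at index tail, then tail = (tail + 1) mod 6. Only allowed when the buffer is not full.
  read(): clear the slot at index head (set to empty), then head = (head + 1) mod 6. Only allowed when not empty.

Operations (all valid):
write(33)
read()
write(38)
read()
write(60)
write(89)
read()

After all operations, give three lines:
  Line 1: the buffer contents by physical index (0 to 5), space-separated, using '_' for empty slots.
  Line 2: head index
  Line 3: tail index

Answer: _ _ _ 89 _ _
3
4

Derivation:
write(33): buf=[33 _ _ _ _ _], head=0, tail=1, size=1
read(): buf=[_ _ _ _ _ _], head=1, tail=1, size=0
write(38): buf=[_ 38 _ _ _ _], head=1, tail=2, size=1
read(): buf=[_ _ _ _ _ _], head=2, tail=2, size=0
write(60): buf=[_ _ 60 _ _ _], head=2, tail=3, size=1
write(89): buf=[_ _ 60 89 _ _], head=2, tail=4, size=2
read(): buf=[_ _ _ 89 _ _], head=3, tail=4, size=1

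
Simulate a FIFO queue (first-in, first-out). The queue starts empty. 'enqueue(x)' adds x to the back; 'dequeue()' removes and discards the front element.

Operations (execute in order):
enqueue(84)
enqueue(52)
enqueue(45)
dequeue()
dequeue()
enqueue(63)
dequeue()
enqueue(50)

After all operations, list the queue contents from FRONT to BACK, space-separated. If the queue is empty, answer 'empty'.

enqueue(84): [84]
enqueue(52): [84, 52]
enqueue(45): [84, 52, 45]
dequeue(): [52, 45]
dequeue(): [45]
enqueue(63): [45, 63]
dequeue(): [63]
enqueue(50): [63, 50]

Answer: 63 50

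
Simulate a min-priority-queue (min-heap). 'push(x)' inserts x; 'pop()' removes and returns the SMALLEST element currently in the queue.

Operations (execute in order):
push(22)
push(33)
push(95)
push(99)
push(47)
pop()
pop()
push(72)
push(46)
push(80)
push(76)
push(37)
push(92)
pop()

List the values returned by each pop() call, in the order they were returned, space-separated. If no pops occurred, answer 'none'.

push(22): heap contents = [22]
push(33): heap contents = [22, 33]
push(95): heap contents = [22, 33, 95]
push(99): heap contents = [22, 33, 95, 99]
push(47): heap contents = [22, 33, 47, 95, 99]
pop() → 22: heap contents = [33, 47, 95, 99]
pop() → 33: heap contents = [47, 95, 99]
push(72): heap contents = [47, 72, 95, 99]
push(46): heap contents = [46, 47, 72, 95, 99]
push(80): heap contents = [46, 47, 72, 80, 95, 99]
push(76): heap contents = [46, 47, 72, 76, 80, 95, 99]
push(37): heap contents = [37, 46, 47, 72, 76, 80, 95, 99]
push(92): heap contents = [37, 46, 47, 72, 76, 80, 92, 95, 99]
pop() → 37: heap contents = [46, 47, 72, 76, 80, 92, 95, 99]

Answer: 22 33 37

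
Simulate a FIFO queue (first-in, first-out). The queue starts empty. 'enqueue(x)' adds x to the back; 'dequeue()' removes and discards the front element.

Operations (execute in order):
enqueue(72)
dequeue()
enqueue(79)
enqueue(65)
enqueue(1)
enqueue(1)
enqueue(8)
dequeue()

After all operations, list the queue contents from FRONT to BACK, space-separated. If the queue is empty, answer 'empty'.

Answer: 65 1 1 8

Derivation:
enqueue(72): [72]
dequeue(): []
enqueue(79): [79]
enqueue(65): [79, 65]
enqueue(1): [79, 65, 1]
enqueue(1): [79, 65, 1, 1]
enqueue(8): [79, 65, 1, 1, 8]
dequeue(): [65, 1, 1, 8]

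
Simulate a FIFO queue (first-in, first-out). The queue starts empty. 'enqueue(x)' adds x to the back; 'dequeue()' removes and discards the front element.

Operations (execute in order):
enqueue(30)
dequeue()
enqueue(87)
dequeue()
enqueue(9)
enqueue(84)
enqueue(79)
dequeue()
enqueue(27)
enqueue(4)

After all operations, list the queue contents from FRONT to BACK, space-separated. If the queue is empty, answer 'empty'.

enqueue(30): [30]
dequeue(): []
enqueue(87): [87]
dequeue(): []
enqueue(9): [9]
enqueue(84): [9, 84]
enqueue(79): [9, 84, 79]
dequeue(): [84, 79]
enqueue(27): [84, 79, 27]
enqueue(4): [84, 79, 27, 4]

Answer: 84 79 27 4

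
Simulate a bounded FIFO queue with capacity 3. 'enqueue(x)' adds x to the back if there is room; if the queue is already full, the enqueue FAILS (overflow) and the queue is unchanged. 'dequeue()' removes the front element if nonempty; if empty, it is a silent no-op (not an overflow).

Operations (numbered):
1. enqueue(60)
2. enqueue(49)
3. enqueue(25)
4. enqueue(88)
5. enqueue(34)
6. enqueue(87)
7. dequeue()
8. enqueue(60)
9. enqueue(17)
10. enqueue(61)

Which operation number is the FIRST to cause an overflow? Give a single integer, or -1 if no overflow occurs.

1. enqueue(60): size=1
2. enqueue(49): size=2
3. enqueue(25): size=3
4. enqueue(88): size=3=cap → OVERFLOW (fail)
5. enqueue(34): size=3=cap → OVERFLOW (fail)
6. enqueue(87): size=3=cap → OVERFLOW (fail)
7. dequeue(): size=2
8. enqueue(60): size=3
9. enqueue(17): size=3=cap → OVERFLOW (fail)
10. enqueue(61): size=3=cap → OVERFLOW (fail)

Answer: 4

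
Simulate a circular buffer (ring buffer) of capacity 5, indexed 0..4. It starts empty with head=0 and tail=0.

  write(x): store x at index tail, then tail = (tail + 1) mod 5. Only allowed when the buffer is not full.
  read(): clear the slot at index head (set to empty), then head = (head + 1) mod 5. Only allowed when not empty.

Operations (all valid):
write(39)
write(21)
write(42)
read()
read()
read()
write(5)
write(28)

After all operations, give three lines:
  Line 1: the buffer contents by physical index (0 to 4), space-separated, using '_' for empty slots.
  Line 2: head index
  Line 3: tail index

write(39): buf=[39 _ _ _ _], head=0, tail=1, size=1
write(21): buf=[39 21 _ _ _], head=0, tail=2, size=2
write(42): buf=[39 21 42 _ _], head=0, tail=3, size=3
read(): buf=[_ 21 42 _ _], head=1, tail=3, size=2
read(): buf=[_ _ 42 _ _], head=2, tail=3, size=1
read(): buf=[_ _ _ _ _], head=3, tail=3, size=0
write(5): buf=[_ _ _ 5 _], head=3, tail=4, size=1
write(28): buf=[_ _ _ 5 28], head=3, tail=0, size=2

Answer: _ _ _ 5 28
3
0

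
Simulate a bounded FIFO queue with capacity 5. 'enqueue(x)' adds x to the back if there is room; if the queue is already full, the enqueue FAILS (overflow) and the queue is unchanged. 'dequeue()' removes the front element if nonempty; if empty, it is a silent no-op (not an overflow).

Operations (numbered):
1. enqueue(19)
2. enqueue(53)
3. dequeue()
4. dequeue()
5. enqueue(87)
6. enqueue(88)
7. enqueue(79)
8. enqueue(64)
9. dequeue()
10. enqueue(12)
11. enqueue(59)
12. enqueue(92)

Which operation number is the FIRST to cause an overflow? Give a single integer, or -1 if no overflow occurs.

Answer: 12

Derivation:
1. enqueue(19): size=1
2. enqueue(53): size=2
3. dequeue(): size=1
4. dequeue(): size=0
5. enqueue(87): size=1
6. enqueue(88): size=2
7. enqueue(79): size=3
8. enqueue(64): size=4
9. dequeue(): size=3
10. enqueue(12): size=4
11. enqueue(59): size=5
12. enqueue(92): size=5=cap → OVERFLOW (fail)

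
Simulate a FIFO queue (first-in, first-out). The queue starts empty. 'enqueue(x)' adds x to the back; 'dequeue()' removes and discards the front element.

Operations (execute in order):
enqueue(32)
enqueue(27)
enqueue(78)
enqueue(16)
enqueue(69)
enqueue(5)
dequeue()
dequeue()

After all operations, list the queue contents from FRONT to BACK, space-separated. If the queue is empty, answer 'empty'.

enqueue(32): [32]
enqueue(27): [32, 27]
enqueue(78): [32, 27, 78]
enqueue(16): [32, 27, 78, 16]
enqueue(69): [32, 27, 78, 16, 69]
enqueue(5): [32, 27, 78, 16, 69, 5]
dequeue(): [27, 78, 16, 69, 5]
dequeue(): [78, 16, 69, 5]

Answer: 78 16 69 5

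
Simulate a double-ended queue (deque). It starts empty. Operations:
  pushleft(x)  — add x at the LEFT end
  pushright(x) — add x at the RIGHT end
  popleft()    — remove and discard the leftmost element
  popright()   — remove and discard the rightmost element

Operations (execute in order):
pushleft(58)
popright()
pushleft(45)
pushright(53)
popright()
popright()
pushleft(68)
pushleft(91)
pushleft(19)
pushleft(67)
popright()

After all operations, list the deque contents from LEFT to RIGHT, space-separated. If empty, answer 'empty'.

Answer: 67 19 91

Derivation:
pushleft(58): [58]
popright(): []
pushleft(45): [45]
pushright(53): [45, 53]
popright(): [45]
popright(): []
pushleft(68): [68]
pushleft(91): [91, 68]
pushleft(19): [19, 91, 68]
pushleft(67): [67, 19, 91, 68]
popright(): [67, 19, 91]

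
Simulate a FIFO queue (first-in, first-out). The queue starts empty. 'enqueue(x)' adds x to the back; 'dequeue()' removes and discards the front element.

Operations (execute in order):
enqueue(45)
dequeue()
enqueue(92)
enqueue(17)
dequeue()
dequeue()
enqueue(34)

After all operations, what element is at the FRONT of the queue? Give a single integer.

enqueue(45): queue = [45]
dequeue(): queue = []
enqueue(92): queue = [92]
enqueue(17): queue = [92, 17]
dequeue(): queue = [17]
dequeue(): queue = []
enqueue(34): queue = [34]

Answer: 34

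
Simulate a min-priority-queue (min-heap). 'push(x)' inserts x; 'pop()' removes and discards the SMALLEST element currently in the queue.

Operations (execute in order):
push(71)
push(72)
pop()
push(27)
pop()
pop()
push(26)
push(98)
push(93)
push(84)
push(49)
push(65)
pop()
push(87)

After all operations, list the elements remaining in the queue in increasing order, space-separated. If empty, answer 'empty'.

push(71): heap contents = [71]
push(72): heap contents = [71, 72]
pop() → 71: heap contents = [72]
push(27): heap contents = [27, 72]
pop() → 27: heap contents = [72]
pop() → 72: heap contents = []
push(26): heap contents = [26]
push(98): heap contents = [26, 98]
push(93): heap contents = [26, 93, 98]
push(84): heap contents = [26, 84, 93, 98]
push(49): heap contents = [26, 49, 84, 93, 98]
push(65): heap contents = [26, 49, 65, 84, 93, 98]
pop() → 26: heap contents = [49, 65, 84, 93, 98]
push(87): heap contents = [49, 65, 84, 87, 93, 98]

Answer: 49 65 84 87 93 98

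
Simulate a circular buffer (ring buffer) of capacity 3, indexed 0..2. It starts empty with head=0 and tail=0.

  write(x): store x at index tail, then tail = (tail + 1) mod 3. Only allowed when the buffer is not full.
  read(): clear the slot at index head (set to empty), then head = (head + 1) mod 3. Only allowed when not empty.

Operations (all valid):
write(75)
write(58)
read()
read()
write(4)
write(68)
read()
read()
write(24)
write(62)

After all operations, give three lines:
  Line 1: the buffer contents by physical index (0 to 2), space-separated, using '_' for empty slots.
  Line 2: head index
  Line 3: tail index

Answer: _ 24 62
1
0

Derivation:
write(75): buf=[75 _ _], head=0, tail=1, size=1
write(58): buf=[75 58 _], head=0, tail=2, size=2
read(): buf=[_ 58 _], head=1, tail=2, size=1
read(): buf=[_ _ _], head=2, tail=2, size=0
write(4): buf=[_ _ 4], head=2, tail=0, size=1
write(68): buf=[68 _ 4], head=2, tail=1, size=2
read(): buf=[68 _ _], head=0, tail=1, size=1
read(): buf=[_ _ _], head=1, tail=1, size=0
write(24): buf=[_ 24 _], head=1, tail=2, size=1
write(62): buf=[_ 24 62], head=1, tail=0, size=2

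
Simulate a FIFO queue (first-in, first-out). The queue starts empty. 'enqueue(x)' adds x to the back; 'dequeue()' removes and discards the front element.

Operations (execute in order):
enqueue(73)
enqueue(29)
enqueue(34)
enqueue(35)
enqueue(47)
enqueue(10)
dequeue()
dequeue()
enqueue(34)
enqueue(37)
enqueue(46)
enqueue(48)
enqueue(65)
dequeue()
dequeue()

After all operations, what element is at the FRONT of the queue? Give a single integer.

Answer: 47

Derivation:
enqueue(73): queue = [73]
enqueue(29): queue = [73, 29]
enqueue(34): queue = [73, 29, 34]
enqueue(35): queue = [73, 29, 34, 35]
enqueue(47): queue = [73, 29, 34, 35, 47]
enqueue(10): queue = [73, 29, 34, 35, 47, 10]
dequeue(): queue = [29, 34, 35, 47, 10]
dequeue(): queue = [34, 35, 47, 10]
enqueue(34): queue = [34, 35, 47, 10, 34]
enqueue(37): queue = [34, 35, 47, 10, 34, 37]
enqueue(46): queue = [34, 35, 47, 10, 34, 37, 46]
enqueue(48): queue = [34, 35, 47, 10, 34, 37, 46, 48]
enqueue(65): queue = [34, 35, 47, 10, 34, 37, 46, 48, 65]
dequeue(): queue = [35, 47, 10, 34, 37, 46, 48, 65]
dequeue(): queue = [47, 10, 34, 37, 46, 48, 65]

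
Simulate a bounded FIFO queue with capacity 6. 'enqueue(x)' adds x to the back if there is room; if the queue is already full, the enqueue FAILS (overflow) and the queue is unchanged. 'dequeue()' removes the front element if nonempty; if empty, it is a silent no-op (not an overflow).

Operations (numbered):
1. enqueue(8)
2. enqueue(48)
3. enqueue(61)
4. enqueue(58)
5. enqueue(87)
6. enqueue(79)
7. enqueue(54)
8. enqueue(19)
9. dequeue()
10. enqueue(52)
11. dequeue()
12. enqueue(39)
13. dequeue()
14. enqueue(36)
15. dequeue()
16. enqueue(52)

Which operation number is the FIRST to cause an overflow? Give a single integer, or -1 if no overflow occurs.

Answer: 7

Derivation:
1. enqueue(8): size=1
2. enqueue(48): size=2
3. enqueue(61): size=3
4. enqueue(58): size=4
5. enqueue(87): size=5
6. enqueue(79): size=6
7. enqueue(54): size=6=cap → OVERFLOW (fail)
8. enqueue(19): size=6=cap → OVERFLOW (fail)
9. dequeue(): size=5
10. enqueue(52): size=6
11. dequeue(): size=5
12. enqueue(39): size=6
13. dequeue(): size=5
14. enqueue(36): size=6
15. dequeue(): size=5
16. enqueue(52): size=6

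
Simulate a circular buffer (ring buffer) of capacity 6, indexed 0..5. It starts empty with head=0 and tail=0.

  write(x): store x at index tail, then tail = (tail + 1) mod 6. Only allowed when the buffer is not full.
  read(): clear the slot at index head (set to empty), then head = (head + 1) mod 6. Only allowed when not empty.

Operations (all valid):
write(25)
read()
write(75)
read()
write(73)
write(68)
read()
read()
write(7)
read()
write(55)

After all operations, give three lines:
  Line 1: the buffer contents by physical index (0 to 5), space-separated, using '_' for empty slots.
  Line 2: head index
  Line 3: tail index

Answer: _ _ _ _ _ 55
5
0

Derivation:
write(25): buf=[25 _ _ _ _ _], head=0, tail=1, size=1
read(): buf=[_ _ _ _ _ _], head=1, tail=1, size=0
write(75): buf=[_ 75 _ _ _ _], head=1, tail=2, size=1
read(): buf=[_ _ _ _ _ _], head=2, tail=2, size=0
write(73): buf=[_ _ 73 _ _ _], head=2, tail=3, size=1
write(68): buf=[_ _ 73 68 _ _], head=2, tail=4, size=2
read(): buf=[_ _ _ 68 _ _], head=3, tail=4, size=1
read(): buf=[_ _ _ _ _ _], head=4, tail=4, size=0
write(7): buf=[_ _ _ _ 7 _], head=4, tail=5, size=1
read(): buf=[_ _ _ _ _ _], head=5, tail=5, size=0
write(55): buf=[_ _ _ _ _ 55], head=5, tail=0, size=1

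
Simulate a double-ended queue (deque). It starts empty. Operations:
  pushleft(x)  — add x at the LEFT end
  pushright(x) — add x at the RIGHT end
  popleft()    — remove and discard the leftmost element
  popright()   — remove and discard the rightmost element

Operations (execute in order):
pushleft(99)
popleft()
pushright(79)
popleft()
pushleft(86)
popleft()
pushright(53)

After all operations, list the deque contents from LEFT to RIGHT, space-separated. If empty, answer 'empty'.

Answer: 53

Derivation:
pushleft(99): [99]
popleft(): []
pushright(79): [79]
popleft(): []
pushleft(86): [86]
popleft(): []
pushright(53): [53]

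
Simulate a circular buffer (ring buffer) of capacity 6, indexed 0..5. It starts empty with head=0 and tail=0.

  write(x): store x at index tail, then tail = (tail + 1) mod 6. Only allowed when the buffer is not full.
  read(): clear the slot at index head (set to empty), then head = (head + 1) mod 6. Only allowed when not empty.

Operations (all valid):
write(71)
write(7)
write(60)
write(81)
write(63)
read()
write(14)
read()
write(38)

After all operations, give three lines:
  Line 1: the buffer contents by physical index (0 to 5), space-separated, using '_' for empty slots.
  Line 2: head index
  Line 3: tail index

Answer: 38 _ 60 81 63 14
2
1

Derivation:
write(71): buf=[71 _ _ _ _ _], head=0, tail=1, size=1
write(7): buf=[71 7 _ _ _ _], head=0, tail=2, size=2
write(60): buf=[71 7 60 _ _ _], head=0, tail=3, size=3
write(81): buf=[71 7 60 81 _ _], head=0, tail=4, size=4
write(63): buf=[71 7 60 81 63 _], head=0, tail=5, size=5
read(): buf=[_ 7 60 81 63 _], head=1, tail=5, size=4
write(14): buf=[_ 7 60 81 63 14], head=1, tail=0, size=5
read(): buf=[_ _ 60 81 63 14], head=2, tail=0, size=4
write(38): buf=[38 _ 60 81 63 14], head=2, tail=1, size=5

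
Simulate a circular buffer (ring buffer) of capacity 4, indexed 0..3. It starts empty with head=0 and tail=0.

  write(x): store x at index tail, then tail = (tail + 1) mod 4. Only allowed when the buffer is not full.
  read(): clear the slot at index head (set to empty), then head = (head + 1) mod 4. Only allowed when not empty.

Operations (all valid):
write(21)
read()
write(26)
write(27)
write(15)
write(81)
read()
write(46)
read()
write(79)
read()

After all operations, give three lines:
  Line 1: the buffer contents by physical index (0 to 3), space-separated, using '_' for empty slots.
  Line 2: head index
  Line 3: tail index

write(21): buf=[21 _ _ _], head=0, tail=1, size=1
read(): buf=[_ _ _ _], head=1, tail=1, size=0
write(26): buf=[_ 26 _ _], head=1, tail=2, size=1
write(27): buf=[_ 26 27 _], head=1, tail=3, size=2
write(15): buf=[_ 26 27 15], head=1, tail=0, size=3
write(81): buf=[81 26 27 15], head=1, tail=1, size=4
read(): buf=[81 _ 27 15], head=2, tail=1, size=3
write(46): buf=[81 46 27 15], head=2, tail=2, size=4
read(): buf=[81 46 _ 15], head=3, tail=2, size=3
write(79): buf=[81 46 79 15], head=3, tail=3, size=4
read(): buf=[81 46 79 _], head=0, tail=3, size=3

Answer: 81 46 79 _
0
3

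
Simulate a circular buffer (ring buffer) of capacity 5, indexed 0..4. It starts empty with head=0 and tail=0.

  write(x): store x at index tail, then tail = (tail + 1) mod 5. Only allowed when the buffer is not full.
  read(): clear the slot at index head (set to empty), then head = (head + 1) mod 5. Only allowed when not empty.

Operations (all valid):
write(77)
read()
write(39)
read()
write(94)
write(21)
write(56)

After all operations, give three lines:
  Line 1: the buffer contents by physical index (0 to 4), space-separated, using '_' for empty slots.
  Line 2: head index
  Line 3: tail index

write(77): buf=[77 _ _ _ _], head=0, tail=1, size=1
read(): buf=[_ _ _ _ _], head=1, tail=1, size=0
write(39): buf=[_ 39 _ _ _], head=1, tail=2, size=1
read(): buf=[_ _ _ _ _], head=2, tail=2, size=0
write(94): buf=[_ _ 94 _ _], head=2, tail=3, size=1
write(21): buf=[_ _ 94 21 _], head=2, tail=4, size=2
write(56): buf=[_ _ 94 21 56], head=2, tail=0, size=3

Answer: _ _ 94 21 56
2
0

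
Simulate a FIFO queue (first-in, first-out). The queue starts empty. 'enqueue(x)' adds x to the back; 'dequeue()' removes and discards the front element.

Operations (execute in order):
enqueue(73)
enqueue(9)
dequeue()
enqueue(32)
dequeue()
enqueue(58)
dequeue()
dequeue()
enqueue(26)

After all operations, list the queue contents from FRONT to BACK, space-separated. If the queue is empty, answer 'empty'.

enqueue(73): [73]
enqueue(9): [73, 9]
dequeue(): [9]
enqueue(32): [9, 32]
dequeue(): [32]
enqueue(58): [32, 58]
dequeue(): [58]
dequeue(): []
enqueue(26): [26]

Answer: 26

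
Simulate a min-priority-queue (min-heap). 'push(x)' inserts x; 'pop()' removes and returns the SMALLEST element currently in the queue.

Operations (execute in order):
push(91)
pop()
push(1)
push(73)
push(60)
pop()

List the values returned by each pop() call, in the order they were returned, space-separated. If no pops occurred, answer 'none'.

Answer: 91 1

Derivation:
push(91): heap contents = [91]
pop() → 91: heap contents = []
push(1): heap contents = [1]
push(73): heap contents = [1, 73]
push(60): heap contents = [1, 60, 73]
pop() → 1: heap contents = [60, 73]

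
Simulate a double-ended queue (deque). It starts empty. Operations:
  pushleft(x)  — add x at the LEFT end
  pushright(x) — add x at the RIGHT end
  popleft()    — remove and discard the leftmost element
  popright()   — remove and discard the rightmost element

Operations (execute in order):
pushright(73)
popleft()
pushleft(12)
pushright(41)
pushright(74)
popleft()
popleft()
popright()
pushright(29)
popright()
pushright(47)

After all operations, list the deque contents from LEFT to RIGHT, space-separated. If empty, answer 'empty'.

Answer: 47

Derivation:
pushright(73): [73]
popleft(): []
pushleft(12): [12]
pushright(41): [12, 41]
pushright(74): [12, 41, 74]
popleft(): [41, 74]
popleft(): [74]
popright(): []
pushright(29): [29]
popright(): []
pushright(47): [47]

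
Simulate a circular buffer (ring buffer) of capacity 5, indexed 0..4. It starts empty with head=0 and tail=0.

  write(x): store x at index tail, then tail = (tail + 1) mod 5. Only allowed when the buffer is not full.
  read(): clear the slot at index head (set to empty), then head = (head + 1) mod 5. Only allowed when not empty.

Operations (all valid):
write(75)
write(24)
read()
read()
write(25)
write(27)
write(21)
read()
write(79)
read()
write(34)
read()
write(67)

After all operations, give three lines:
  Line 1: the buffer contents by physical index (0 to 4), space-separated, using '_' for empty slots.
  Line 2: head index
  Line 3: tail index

write(75): buf=[75 _ _ _ _], head=0, tail=1, size=1
write(24): buf=[75 24 _ _ _], head=0, tail=2, size=2
read(): buf=[_ 24 _ _ _], head=1, tail=2, size=1
read(): buf=[_ _ _ _ _], head=2, tail=2, size=0
write(25): buf=[_ _ 25 _ _], head=2, tail=3, size=1
write(27): buf=[_ _ 25 27 _], head=2, tail=4, size=2
write(21): buf=[_ _ 25 27 21], head=2, tail=0, size=3
read(): buf=[_ _ _ 27 21], head=3, tail=0, size=2
write(79): buf=[79 _ _ 27 21], head=3, tail=1, size=3
read(): buf=[79 _ _ _ 21], head=4, tail=1, size=2
write(34): buf=[79 34 _ _ 21], head=4, tail=2, size=3
read(): buf=[79 34 _ _ _], head=0, tail=2, size=2
write(67): buf=[79 34 67 _ _], head=0, tail=3, size=3

Answer: 79 34 67 _ _
0
3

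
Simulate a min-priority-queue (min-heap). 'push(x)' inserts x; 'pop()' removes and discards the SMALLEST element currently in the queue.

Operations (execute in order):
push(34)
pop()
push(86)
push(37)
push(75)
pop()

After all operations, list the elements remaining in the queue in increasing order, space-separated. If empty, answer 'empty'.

push(34): heap contents = [34]
pop() → 34: heap contents = []
push(86): heap contents = [86]
push(37): heap contents = [37, 86]
push(75): heap contents = [37, 75, 86]
pop() → 37: heap contents = [75, 86]

Answer: 75 86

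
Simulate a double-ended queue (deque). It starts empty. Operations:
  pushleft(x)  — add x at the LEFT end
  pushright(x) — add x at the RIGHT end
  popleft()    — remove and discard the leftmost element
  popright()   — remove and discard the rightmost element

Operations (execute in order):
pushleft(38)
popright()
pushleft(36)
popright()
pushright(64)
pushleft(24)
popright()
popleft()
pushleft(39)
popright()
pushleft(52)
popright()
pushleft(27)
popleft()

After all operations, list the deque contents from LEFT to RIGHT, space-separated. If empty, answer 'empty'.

pushleft(38): [38]
popright(): []
pushleft(36): [36]
popright(): []
pushright(64): [64]
pushleft(24): [24, 64]
popright(): [24]
popleft(): []
pushleft(39): [39]
popright(): []
pushleft(52): [52]
popright(): []
pushleft(27): [27]
popleft(): []

Answer: empty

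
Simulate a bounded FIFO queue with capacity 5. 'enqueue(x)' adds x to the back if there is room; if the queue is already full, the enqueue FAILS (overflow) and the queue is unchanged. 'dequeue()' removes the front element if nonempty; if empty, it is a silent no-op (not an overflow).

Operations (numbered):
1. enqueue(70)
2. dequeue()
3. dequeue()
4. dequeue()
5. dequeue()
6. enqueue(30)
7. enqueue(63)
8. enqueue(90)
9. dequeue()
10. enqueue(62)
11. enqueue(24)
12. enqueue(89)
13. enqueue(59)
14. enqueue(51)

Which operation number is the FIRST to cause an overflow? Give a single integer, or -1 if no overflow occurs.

1. enqueue(70): size=1
2. dequeue(): size=0
3. dequeue(): empty, no-op, size=0
4. dequeue(): empty, no-op, size=0
5. dequeue(): empty, no-op, size=0
6. enqueue(30): size=1
7. enqueue(63): size=2
8. enqueue(90): size=3
9. dequeue(): size=2
10. enqueue(62): size=3
11. enqueue(24): size=4
12. enqueue(89): size=5
13. enqueue(59): size=5=cap → OVERFLOW (fail)
14. enqueue(51): size=5=cap → OVERFLOW (fail)

Answer: 13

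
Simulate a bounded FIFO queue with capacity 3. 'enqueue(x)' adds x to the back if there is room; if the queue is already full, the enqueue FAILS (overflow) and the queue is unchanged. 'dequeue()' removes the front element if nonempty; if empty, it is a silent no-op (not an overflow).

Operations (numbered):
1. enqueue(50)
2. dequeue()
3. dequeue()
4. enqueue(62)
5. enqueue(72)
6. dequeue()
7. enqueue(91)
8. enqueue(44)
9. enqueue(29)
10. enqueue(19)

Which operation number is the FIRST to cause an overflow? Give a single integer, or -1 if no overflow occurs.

1. enqueue(50): size=1
2. dequeue(): size=0
3. dequeue(): empty, no-op, size=0
4. enqueue(62): size=1
5. enqueue(72): size=2
6. dequeue(): size=1
7. enqueue(91): size=2
8. enqueue(44): size=3
9. enqueue(29): size=3=cap → OVERFLOW (fail)
10. enqueue(19): size=3=cap → OVERFLOW (fail)

Answer: 9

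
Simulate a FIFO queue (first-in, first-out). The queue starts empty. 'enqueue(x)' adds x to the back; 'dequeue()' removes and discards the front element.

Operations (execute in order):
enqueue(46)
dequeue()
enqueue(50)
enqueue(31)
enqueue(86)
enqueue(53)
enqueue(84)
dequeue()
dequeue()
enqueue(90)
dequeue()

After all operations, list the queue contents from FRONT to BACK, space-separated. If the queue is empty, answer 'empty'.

Answer: 53 84 90

Derivation:
enqueue(46): [46]
dequeue(): []
enqueue(50): [50]
enqueue(31): [50, 31]
enqueue(86): [50, 31, 86]
enqueue(53): [50, 31, 86, 53]
enqueue(84): [50, 31, 86, 53, 84]
dequeue(): [31, 86, 53, 84]
dequeue(): [86, 53, 84]
enqueue(90): [86, 53, 84, 90]
dequeue(): [53, 84, 90]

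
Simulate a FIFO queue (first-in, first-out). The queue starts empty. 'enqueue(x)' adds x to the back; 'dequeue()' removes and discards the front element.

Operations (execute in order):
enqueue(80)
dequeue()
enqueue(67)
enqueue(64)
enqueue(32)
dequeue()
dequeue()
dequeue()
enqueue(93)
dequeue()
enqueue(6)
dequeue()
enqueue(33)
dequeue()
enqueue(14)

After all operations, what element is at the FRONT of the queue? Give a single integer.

enqueue(80): queue = [80]
dequeue(): queue = []
enqueue(67): queue = [67]
enqueue(64): queue = [67, 64]
enqueue(32): queue = [67, 64, 32]
dequeue(): queue = [64, 32]
dequeue(): queue = [32]
dequeue(): queue = []
enqueue(93): queue = [93]
dequeue(): queue = []
enqueue(6): queue = [6]
dequeue(): queue = []
enqueue(33): queue = [33]
dequeue(): queue = []
enqueue(14): queue = [14]

Answer: 14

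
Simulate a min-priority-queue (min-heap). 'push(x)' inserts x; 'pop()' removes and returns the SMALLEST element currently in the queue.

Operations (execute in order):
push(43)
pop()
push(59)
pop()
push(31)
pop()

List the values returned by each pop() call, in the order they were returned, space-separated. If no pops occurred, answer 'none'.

push(43): heap contents = [43]
pop() → 43: heap contents = []
push(59): heap contents = [59]
pop() → 59: heap contents = []
push(31): heap contents = [31]
pop() → 31: heap contents = []

Answer: 43 59 31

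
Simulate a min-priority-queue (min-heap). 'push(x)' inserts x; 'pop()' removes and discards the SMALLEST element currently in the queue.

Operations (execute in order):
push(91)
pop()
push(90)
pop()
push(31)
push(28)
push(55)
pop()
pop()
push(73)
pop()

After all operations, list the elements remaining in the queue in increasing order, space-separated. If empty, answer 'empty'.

push(91): heap contents = [91]
pop() → 91: heap contents = []
push(90): heap contents = [90]
pop() → 90: heap contents = []
push(31): heap contents = [31]
push(28): heap contents = [28, 31]
push(55): heap contents = [28, 31, 55]
pop() → 28: heap contents = [31, 55]
pop() → 31: heap contents = [55]
push(73): heap contents = [55, 73]
pop() → 55: heap contents = [73]

Answer: 73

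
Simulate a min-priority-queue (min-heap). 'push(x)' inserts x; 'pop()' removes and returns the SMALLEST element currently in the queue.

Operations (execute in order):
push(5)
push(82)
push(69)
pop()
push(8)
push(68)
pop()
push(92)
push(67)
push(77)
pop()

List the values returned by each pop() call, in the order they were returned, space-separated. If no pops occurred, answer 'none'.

Answer: 5 8 67

Derivation:
push(5): heap contents = [5]
push(82): heap contents = [5, 82]
push(69): heap contents = [5, 69, 82]
pop() → 5: heap contents = [69, 82]
push(8): heap contents = [8, 69, 82]
push(68): heap contents = [8, 68, 69, 82]
pop() → 8: heap contents = [68, 69, 82]
push(92): heap contents = [68, 69, 82, 92]
push(67): heap contents = [67, 68, 69, 82, 92]
push(77): heap contents = [67, 68, 69, 77, 82, 92]
pop() → 67: heap contents = [68, 69, 77, 82, 92]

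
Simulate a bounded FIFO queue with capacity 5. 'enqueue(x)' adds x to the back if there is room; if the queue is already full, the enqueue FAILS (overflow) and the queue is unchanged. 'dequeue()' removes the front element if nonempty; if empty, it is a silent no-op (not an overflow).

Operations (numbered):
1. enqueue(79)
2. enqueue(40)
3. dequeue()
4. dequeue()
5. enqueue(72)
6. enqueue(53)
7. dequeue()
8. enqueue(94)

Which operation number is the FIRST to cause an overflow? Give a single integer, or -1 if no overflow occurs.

Answer: -1

Derivation:
1. enqueue(79): size=1
2. enqueue(40): size=2
3. dequeue(): size=1
4. dequeue(): size=0
5. enqueue(72): size=1
6. enqueue(53): size=2
7. dequeue(): size=1
8. enqueue(94): size=2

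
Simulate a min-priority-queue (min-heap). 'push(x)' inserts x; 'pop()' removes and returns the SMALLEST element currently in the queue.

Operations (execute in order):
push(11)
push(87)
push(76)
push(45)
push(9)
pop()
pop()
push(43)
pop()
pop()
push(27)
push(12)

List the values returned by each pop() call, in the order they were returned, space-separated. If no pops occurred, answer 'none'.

Answer: 9 11 43 45

Derivation:
push(11): heap contents = [11]
push(87): heap contents = [11, 87]
push(76): heap contents = [11, 76, 87]
push(45): heap contents = [11, 45, 76, 87]
push(9): heap contents = [9, 11, 45, 76, 87]
pop() → 9: heap contents = [11, 45, 76, 87]
pop() → 11: heap contents = [45, 76, 87]
push(43): heap contents = [43, 45, 76, 87]
pop() → 43: heap contents = [45, 76, 87]
pop() → 45: heap contents = [76, 87]
push(27): heap contents = [27, 76, 87]
push(12): heap contents = [12, 27, 76, 87]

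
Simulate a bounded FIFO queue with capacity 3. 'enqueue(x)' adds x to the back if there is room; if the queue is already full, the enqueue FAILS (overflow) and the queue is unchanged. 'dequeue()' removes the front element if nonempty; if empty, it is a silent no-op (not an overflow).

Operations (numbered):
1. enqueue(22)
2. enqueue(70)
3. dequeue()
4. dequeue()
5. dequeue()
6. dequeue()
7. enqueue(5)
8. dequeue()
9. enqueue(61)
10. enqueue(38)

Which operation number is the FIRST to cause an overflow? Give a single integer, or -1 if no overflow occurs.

1. enqueue(22): size=1
2. enqueue(70): size=2
3. dequeue(): size=1
4. dequeue(): size=0
5. dequeue(): empty, no-op, size=0
6. dequeue(): empty, no-op, size=0
7. enqueue(5): size=1
8. dequeue(): size=0
9. enqueue(61): size=1
10. enqueue(38): size=2

Answer: -1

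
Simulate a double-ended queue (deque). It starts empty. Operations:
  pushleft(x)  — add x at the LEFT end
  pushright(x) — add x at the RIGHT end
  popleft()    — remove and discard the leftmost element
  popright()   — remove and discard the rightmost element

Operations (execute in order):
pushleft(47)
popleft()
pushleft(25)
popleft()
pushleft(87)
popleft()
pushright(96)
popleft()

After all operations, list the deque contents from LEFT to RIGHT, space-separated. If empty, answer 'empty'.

pushleft(47): [47]
popleft(): []
pushleft(25): [25]
popleft(): []
pushleft(87): [87]
popleft(): []
pushright(96): [96]
popleft(): []

Answer: empty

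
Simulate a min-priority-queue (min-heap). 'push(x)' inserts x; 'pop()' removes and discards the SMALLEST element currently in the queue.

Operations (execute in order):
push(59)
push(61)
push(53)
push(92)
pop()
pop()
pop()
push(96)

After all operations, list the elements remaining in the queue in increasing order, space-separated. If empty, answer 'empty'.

push(59): heap contents = [59]
push(61): heap contents = [59, 61]
push(53): heap contents = [53, 59, 61]
push(92): heap contents = [53, 59, 61, 92]
pop() → 53: heap contents = [59, 61, 92]
pop() → 59: heap contents = [61, 92]
pop() → 61: heap contents = [92]
push(96): heap contents = [92, 96]

Answer: 92 96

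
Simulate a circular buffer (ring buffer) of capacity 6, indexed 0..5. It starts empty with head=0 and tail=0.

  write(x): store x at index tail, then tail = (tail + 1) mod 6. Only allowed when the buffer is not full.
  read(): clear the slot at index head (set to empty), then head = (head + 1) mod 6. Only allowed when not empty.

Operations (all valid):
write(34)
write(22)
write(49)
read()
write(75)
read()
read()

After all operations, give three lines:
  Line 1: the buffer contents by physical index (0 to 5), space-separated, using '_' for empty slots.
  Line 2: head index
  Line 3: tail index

Answer: _ _ _ 75 _ _
3
4

Derivation:
write(34): buf=[34 _ _ _ _ _], head=0, tail=1, size=1
write(22): buf=[34 22 _ _ _ _], head=0, tail=2, size=2
write(49): buf=[34 22 49 _ _ _], head=0, tail=3, size=3
read(): buf=[_ 22 49 _ _ _], head=1, tail=3, size=2
write(75): buf=[_ 22 49 75 _ _], head=1, tail=4, size=3
read(): buf=[_ _ 49 75 _ _], head=2, tail=4, size=2
read(): buf=[_ _ _ 75 _ _], head=3, tail=4, size=1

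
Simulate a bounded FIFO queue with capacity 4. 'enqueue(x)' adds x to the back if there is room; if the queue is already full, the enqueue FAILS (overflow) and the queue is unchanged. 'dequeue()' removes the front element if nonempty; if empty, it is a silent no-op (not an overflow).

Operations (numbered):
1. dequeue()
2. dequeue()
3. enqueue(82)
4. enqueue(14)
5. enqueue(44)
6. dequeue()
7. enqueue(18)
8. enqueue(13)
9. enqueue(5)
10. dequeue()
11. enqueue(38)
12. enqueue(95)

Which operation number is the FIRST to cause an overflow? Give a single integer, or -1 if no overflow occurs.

1. dequeue(): empty, no-op, size=0
2. dequeue(): empty, no-op, size=0
3. enqueue(82): size=1
4. enqueue(14): size=2
5. enqueue(44): size=3
6. dequeue(): size=2
7. enqueue(18): size=3
8. enqueue(13): size=4
9. enqueue(5): size=4=cap → OVERFLOW (fail)
10. dequeue(): size=3
11. enqueue(38): size=4
12. enqueue(95): size=4=cap → OVERFLOW (fail)

Answer: 9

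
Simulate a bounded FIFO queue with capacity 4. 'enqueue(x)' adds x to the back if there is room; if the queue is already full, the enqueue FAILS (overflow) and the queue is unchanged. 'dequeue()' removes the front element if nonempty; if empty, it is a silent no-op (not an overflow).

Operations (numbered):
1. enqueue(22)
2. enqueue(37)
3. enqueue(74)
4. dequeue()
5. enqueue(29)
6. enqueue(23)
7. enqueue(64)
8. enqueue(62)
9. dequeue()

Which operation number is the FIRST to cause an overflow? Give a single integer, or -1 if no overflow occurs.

1. enqueue(22): size=1
2. enqueue(37): size=2
3. enqueue(74): size=3
4. dequeue(): size=2
5. enqueue(29): size=3
6. enqueue(23): size=4
7. enqueue(64): size=4=cap → OVERFLOW (fail)
8. enqueue(62): size=4=cap → OVERFLOW (fail)
9. dequeue(): size=3

Answer: 7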